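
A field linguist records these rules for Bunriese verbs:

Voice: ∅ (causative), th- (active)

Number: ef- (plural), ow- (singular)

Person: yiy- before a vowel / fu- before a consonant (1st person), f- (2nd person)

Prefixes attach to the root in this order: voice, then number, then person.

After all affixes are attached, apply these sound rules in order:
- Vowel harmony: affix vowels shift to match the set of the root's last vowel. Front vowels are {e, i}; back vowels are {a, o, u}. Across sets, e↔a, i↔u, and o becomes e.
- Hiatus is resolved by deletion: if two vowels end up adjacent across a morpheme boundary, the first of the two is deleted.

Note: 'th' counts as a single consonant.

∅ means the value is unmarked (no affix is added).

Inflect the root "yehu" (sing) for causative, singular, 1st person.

voice = causative: zero marking, form stays yehu.
Attach number singular ow- → owyehu.
Attach person 1st person yiy- (before vowel 'o') → yiyowyehu.
Apply vowel harmony: yiyowyehu → yuyowyehu.
Vowel deletion: no change.

yuyowyehu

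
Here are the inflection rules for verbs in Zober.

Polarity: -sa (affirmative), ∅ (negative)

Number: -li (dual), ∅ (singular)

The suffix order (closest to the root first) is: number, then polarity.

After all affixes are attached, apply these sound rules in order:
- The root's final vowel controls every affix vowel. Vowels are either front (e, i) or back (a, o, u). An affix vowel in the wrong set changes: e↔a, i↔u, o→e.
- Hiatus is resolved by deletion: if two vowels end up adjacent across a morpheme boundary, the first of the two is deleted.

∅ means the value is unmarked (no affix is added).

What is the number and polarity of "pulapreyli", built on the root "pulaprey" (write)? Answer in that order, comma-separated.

Segment: pulaprey-li.
number: -li → dual.
polarity: ∅ → negative.

dual, negative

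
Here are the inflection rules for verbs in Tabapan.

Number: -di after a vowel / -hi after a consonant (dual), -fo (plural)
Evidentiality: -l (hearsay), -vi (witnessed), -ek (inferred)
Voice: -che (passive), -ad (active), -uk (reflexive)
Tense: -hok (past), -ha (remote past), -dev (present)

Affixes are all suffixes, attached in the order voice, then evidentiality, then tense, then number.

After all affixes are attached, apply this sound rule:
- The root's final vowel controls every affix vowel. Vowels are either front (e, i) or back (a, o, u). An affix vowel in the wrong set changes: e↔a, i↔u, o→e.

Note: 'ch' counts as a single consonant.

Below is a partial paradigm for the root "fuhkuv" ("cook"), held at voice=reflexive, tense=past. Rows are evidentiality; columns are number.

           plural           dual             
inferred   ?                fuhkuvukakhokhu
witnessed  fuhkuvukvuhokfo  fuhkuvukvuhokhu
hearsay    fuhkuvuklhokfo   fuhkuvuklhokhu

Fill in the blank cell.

Attach voice reflexive -uk → fuhkuvuk.
Attach evidentiality inferred -ek → fuhkuvukek.
Attach tense past -hok → fuhkuvukekhok.
Attach number plural -fo → fuhkuvukekhokfo.
Apply vowel harmony: fuhkuvukekhokfo → fuhkuvukakhokfo.

fuhkuvukakhokfo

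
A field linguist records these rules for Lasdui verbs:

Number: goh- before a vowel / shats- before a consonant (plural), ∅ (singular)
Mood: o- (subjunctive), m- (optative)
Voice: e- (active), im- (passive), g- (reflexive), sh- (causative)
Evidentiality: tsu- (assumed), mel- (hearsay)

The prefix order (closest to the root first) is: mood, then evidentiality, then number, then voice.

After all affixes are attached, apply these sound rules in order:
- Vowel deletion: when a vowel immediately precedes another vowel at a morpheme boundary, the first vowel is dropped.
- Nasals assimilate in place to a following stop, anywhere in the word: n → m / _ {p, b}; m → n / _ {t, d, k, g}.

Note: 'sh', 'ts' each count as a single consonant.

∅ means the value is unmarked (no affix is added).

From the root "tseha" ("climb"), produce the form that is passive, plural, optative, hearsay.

Attach mood optative m- → mtseha.
Attach evidentiality hearsay mel- → melmtseha.
Attach number plural shats- (before consonant 'm') → shatsmelmtseha.
Attach voice passive im- → imshatsmelmtseha.
Vowel deletion: no change.
Nasal assimilation: no change.

imshatsmelmtseha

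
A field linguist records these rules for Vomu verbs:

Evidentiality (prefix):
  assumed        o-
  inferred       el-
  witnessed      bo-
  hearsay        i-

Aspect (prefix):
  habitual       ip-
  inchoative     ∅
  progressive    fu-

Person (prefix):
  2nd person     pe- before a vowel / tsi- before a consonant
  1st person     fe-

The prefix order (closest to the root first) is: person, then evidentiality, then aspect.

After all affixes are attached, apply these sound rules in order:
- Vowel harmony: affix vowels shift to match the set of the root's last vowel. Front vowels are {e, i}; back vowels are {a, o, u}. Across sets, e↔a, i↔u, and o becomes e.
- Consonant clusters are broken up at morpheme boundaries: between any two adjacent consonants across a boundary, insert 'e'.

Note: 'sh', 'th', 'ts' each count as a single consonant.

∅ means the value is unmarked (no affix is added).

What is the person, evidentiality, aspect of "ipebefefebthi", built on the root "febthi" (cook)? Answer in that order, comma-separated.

Segment: ip-bo-fe-febthi.
person: fe- → 1st person.
evidentiality: bo- → witnessed.
aspect: ip- → habitual.

1st person, witnessed, habitual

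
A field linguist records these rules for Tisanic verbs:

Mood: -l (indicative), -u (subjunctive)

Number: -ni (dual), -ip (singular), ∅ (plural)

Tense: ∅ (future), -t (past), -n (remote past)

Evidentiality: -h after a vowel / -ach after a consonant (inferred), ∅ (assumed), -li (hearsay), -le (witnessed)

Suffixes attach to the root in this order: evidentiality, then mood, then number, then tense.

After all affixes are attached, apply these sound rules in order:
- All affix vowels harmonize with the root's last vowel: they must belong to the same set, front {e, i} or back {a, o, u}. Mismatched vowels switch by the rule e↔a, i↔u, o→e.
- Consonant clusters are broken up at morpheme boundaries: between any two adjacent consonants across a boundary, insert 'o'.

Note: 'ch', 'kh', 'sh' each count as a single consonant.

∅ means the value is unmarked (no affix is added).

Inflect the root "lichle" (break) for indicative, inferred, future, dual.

lichleholoni

Attach evidentiality inferred -h (after vowel 'e') → lichleh.
Attach mood indicative -l → lichlehl.
Attach number dual -ni → lichlehlni.
tense = future: zero marking, form stays lichlehlni.
Vowel harmony: no change.
Apply epenthesis: lichlehlni → lichleholoni.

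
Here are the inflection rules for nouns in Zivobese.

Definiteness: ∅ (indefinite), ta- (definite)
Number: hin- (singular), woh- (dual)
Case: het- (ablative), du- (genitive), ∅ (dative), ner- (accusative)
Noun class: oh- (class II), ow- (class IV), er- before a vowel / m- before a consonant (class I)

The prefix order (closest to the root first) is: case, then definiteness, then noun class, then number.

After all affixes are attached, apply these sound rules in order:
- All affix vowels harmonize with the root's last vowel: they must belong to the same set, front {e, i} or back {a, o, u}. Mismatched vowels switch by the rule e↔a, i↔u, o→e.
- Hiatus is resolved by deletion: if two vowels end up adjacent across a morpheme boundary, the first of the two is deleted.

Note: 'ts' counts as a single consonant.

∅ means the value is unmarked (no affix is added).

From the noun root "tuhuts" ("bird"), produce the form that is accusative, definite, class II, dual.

Attach case accusative ner- → nertuhuts.
Attach definiteness definite ta- → tanertuhuts.
Attach noun class class II oh- → ohtanertuhuts.
Attach number dual woh- → wohohtanertuhuts.
Apply vowel harmony: wohohtanertuhuts → wohohtanartuhuts.
Vowel deletion: no change.

wohohtanartuhuts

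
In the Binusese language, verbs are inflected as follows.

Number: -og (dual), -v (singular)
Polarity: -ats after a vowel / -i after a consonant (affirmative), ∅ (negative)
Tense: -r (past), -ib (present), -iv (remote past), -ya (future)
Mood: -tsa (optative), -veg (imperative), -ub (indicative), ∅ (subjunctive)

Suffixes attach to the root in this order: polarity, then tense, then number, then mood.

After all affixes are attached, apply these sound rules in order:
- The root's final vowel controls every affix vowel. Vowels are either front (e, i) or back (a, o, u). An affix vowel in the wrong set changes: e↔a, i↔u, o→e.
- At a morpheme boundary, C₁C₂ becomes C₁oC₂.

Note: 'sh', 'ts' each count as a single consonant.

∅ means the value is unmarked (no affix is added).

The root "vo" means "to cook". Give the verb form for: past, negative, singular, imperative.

vorovovag

polarity = negative: zero marking, form stays vo.
Attach tense past -r → vor.
Attach number singular -v → vorv.
Attach mood imperative -veg → vorvveg.
Apply vowel harmony: vorvveg → vorvvag.
Apply epenthesis: vorvvag → vorovovag.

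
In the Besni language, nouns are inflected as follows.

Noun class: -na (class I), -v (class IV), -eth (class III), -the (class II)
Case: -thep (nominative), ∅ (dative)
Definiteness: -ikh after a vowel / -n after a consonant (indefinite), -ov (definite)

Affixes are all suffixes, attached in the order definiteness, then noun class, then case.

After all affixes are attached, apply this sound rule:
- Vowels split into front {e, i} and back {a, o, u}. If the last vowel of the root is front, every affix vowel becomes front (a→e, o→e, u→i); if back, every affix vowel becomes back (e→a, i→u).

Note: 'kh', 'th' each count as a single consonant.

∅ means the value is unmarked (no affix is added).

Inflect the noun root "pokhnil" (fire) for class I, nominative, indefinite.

Attach definiteness indefinite -n (after consonant 'l') → pokhniln.
Attach noun class class I -na → pokhnilnna.
Attach case nominative -thep → pokhnilnnathep.
Apply vowel harmony: pokhnilnnathep → pokhnilnnethep.

pokhnilnnethep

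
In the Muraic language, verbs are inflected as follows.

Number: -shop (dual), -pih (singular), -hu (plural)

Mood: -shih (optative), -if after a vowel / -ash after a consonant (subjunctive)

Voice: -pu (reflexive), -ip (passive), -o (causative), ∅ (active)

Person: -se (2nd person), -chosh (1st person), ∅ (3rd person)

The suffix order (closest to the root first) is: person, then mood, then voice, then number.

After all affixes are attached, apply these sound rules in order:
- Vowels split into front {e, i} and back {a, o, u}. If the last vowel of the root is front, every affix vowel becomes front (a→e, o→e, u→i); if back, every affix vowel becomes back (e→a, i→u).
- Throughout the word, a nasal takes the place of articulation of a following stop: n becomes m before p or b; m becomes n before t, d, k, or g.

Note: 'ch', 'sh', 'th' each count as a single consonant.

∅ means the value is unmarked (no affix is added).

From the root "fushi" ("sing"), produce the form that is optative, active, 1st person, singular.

fushicheshshihpih

Attach person 1st person -chosh → fushichosh.
Attach mood optative -shih → fushichoshshih.
voice = active: zero marking, form stays fushichoshshih.
Attach number singular -pih → fushichoshshihpih.
Apply vowel harmony: fushichoshshihpih → fushicheshshihpih.
Nasal assimilation: no change.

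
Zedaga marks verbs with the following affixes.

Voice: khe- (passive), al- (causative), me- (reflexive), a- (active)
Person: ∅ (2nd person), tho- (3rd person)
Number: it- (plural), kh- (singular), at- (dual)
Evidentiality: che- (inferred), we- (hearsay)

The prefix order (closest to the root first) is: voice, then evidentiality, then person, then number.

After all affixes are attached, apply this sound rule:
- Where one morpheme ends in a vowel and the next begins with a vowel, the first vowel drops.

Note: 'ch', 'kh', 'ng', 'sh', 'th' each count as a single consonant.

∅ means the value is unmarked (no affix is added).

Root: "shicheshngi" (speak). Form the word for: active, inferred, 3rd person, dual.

Attach voice active a- → ashicheshngi.
Attach evidentiality inferred che- → cheashicheshngi.
Attach person 3rd person tho- → thocheashicheshngi.
Attach number dual at- → atthocheashicheshngi.
Apply vowel deletion: atthocheashicheshngi → atthochashicheshngi.

atthochashicheshngi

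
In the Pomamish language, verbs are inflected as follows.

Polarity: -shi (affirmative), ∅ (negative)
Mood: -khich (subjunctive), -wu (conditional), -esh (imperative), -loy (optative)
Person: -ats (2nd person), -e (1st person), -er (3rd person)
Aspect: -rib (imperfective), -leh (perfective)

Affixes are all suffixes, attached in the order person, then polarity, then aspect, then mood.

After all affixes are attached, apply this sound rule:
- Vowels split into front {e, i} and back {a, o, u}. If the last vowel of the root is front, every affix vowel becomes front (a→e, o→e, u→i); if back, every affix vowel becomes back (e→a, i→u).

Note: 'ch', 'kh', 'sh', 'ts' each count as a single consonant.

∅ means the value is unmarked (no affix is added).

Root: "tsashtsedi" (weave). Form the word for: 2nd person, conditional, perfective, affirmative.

tsashtsedietsshilehwi

Attach person 2nd person -ats → tsashtsediats.
Attach polarity affirmative -shi → tsashtsediatsshi.
Attach aspect perfective -leh → tsashtsediatsshileh.
Attach mood conditional -wu → tsashtsediatsshilehwu.
Apply vowel harmony: tsashtsediatsshilehwu → tsashtsedietsshilehwi.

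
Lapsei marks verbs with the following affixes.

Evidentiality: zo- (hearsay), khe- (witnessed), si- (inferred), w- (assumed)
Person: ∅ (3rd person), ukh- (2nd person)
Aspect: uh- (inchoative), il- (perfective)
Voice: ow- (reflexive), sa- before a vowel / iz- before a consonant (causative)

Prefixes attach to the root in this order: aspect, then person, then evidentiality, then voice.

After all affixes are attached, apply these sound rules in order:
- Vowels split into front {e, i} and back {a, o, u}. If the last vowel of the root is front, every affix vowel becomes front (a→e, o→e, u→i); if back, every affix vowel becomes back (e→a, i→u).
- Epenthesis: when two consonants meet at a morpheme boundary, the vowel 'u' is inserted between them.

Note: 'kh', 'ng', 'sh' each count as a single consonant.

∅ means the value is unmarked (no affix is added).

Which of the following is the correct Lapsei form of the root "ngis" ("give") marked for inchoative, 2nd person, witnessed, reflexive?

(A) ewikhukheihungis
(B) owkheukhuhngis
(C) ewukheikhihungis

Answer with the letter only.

Attach aspect inchoative uh- → uhngis.
Attach person 2nd person ukh- → ukhuhngis.
Attach evidentiality witnessed khe- → kheukhuhngis.
Attach voice reflexive ow- → owkheukhuhngis.
Apply vowel harmony: owkheukhuhngis → ewkheikhihngis.
Apply epenthesis: ewkheikhihngis → ewukheikhihungis.
So the correct form is ewukheikhihungis, option (C).
(A) ewikhukheihungis is wrong: it has the affixes in the wrong order.
(B) owkheukhuhngis is wrong: it fails to apply the sound rule(s).

C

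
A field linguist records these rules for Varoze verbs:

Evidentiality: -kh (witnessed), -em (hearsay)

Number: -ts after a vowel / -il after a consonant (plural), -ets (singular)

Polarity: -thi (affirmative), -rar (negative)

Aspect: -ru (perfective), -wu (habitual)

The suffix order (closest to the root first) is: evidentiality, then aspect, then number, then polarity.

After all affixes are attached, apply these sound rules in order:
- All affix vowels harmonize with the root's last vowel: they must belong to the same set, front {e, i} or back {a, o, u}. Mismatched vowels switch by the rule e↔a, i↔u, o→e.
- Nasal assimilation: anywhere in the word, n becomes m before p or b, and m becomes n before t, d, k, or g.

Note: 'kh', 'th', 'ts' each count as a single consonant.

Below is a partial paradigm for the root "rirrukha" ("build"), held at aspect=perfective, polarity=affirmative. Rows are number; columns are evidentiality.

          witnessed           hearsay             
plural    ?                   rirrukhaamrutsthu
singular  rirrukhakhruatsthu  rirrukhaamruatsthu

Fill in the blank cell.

rirrukhakhrutsthu

Attach evidentiality witnessed -kh → rirrukhakh.
Attach aspect perfective -ru → rirrukhakhru.
Attach number plural -ts (after vowel 'u') → rirrukhakhruts.
Attach polarity affirmative -thi → rirrukhakhrutsthi.
Apply vowel harmony: rirrukhakhrutsthi → rirrukhakhrutsthu.
Nasal assimilation: no change.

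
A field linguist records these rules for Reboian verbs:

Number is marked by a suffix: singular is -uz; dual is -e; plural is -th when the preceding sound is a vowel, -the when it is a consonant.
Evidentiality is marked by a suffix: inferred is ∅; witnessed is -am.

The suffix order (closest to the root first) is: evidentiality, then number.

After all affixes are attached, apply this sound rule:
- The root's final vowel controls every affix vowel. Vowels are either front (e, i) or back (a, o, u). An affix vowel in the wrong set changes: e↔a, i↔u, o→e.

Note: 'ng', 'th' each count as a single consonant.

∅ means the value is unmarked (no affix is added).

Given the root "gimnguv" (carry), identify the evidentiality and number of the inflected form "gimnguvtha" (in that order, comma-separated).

Segment: gimnguv-the.
evidentiality: ∅ → inferred.
number: -th/the → plural.

inferred, plural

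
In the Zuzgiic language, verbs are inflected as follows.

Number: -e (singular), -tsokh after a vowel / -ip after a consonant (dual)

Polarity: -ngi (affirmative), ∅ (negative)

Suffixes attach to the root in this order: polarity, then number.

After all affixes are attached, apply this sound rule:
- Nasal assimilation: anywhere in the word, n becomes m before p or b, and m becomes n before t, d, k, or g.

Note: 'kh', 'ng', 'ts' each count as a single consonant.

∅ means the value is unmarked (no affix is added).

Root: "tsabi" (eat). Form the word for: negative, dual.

tsabitsokh

polarity = negative: zero marking, form stays tsabi.
Attach number dual -tsokh (after vowel 'i') → tsabitsokh.
Nasal assimilation: no change.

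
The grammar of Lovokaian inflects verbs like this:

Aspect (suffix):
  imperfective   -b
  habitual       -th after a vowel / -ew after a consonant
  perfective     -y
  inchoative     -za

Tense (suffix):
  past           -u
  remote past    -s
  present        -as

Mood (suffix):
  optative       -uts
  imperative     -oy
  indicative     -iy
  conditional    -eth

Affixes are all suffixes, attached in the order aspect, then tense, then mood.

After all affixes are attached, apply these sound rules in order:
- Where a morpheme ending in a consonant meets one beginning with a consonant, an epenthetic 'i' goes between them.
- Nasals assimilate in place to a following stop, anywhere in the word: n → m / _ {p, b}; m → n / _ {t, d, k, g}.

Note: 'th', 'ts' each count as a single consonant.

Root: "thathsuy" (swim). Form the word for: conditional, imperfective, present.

Attach aspect imperfective -b → thathsuyb.
Attach tense present -as → thathsuybas.
Attach mood conditional -eth → thathsuybaseth.
Apply epenthesis: thathsuybaseth → thathsuyibaseth.
Nasal assimilation: no change.

thathsuyibaseth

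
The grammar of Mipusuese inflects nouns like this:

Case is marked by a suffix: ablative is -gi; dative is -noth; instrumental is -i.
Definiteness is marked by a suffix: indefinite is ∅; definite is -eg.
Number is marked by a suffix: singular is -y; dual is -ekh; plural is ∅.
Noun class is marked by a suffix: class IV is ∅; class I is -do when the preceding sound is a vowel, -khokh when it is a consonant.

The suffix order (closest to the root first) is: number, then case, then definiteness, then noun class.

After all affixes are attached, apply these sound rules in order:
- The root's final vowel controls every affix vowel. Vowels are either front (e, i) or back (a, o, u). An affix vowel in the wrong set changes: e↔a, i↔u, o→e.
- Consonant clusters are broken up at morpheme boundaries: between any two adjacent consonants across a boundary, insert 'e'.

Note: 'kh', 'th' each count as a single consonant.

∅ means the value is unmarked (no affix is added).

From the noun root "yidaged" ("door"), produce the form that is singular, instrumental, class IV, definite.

Attach number singular -y → yidagedy.
Attach case instrumental -i → yidagedyi.
Attach definiteness definite -eg → yidagedyieg.
noun class = class IV: zero marking, form stays yidagedyieg.
Vowel harmony: no change.
Apply epenthesis: yidagedyieg → yidagedeyieg.

yidagedeyieg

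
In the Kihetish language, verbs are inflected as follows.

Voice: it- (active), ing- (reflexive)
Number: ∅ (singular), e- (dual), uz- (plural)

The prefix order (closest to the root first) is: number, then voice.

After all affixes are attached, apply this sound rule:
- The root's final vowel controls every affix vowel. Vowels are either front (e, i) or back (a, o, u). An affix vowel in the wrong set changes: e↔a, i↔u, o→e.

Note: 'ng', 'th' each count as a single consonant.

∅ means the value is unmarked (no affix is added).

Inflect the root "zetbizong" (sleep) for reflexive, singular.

ungzetbizong

number = singular: zero marking, form stays zetbizong.
Attach voice reflexive ing- → ingzetbizong.
Apply vowel harmony: ingzetbizong → ungzetbizong.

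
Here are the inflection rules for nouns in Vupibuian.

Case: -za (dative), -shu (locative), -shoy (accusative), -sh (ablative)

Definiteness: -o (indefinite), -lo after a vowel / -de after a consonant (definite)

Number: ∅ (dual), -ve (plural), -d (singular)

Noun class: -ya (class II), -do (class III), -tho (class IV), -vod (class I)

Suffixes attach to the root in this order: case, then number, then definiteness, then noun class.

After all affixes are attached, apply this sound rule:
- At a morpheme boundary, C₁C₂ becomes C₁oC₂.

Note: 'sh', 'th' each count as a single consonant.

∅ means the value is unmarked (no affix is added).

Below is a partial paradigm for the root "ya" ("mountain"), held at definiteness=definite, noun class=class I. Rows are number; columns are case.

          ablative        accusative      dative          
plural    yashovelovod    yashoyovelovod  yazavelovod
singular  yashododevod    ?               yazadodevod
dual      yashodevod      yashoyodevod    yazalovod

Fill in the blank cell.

yashoyododevod

Attach case accusative -shoy → yashoy.
Attach number singular -d → yashoyd.
Attach definiteness definite -de (after consonant 'd') → yashoydde.
Attach noun class class I -vod → yashoyddevod.
Apply epenthesis: yashoyddevod → yashoyododevod.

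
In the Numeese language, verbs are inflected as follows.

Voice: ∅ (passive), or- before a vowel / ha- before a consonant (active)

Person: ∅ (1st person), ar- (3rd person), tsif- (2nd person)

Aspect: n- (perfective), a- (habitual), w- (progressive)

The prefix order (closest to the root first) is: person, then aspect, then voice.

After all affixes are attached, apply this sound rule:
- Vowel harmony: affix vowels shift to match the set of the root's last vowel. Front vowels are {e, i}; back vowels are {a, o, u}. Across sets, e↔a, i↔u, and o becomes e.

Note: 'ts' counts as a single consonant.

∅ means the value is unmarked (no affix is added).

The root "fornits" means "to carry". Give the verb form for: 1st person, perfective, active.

henfornits

person = 1st person: zero marking, form stays fornits.
Attach aspect perfective n- → nfornits.
Attach voice active ha- (before consonant 'n') → hanfornits.
Apply vowel harmony: hanfornits → henfornits.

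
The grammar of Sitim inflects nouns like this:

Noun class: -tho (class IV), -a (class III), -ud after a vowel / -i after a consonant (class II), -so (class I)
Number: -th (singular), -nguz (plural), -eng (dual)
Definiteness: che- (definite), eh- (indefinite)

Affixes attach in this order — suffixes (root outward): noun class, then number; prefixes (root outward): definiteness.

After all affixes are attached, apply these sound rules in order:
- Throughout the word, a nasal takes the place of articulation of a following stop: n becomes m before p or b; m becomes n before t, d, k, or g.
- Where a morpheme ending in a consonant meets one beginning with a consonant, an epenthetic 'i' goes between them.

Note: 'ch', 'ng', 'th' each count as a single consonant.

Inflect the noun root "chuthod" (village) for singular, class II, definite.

chechuthodith

Attach noun class class II -i (after consonant 'd') → chuthodi.
Attach definiteness definite che- → chechuthodi.
Attach number singular -th → chechuthodith.
Nasal assimilation: no change.
Epenthesis: no change.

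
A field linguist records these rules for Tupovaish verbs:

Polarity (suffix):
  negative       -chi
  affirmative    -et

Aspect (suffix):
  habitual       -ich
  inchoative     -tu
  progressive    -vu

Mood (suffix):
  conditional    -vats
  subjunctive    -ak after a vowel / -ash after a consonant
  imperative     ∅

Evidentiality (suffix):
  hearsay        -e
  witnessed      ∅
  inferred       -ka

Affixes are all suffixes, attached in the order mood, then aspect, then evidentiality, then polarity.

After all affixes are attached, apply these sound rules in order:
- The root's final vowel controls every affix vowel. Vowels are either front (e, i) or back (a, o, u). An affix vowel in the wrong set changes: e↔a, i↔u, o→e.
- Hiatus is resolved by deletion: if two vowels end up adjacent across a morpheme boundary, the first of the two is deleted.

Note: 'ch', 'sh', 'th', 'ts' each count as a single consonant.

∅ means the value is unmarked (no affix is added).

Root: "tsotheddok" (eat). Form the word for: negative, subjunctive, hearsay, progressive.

tsotheddokashvachu

Attach mood subjunctive -ash (after consonant 'k') → tsotheddokash.
Attach aspect progressive -vu → tsotheddokashvu.
Attach evidentiality hearsay -e → tsotheddokashvue.
Attach polarity negative -chi → tsotheddokashvuechi.
Apply vowel harmony: tsotheddokashvuechi → tsotheddokashvuachu.
Apply vowel deletion: tsotheddokashvuachu → tsotheddokashvachu.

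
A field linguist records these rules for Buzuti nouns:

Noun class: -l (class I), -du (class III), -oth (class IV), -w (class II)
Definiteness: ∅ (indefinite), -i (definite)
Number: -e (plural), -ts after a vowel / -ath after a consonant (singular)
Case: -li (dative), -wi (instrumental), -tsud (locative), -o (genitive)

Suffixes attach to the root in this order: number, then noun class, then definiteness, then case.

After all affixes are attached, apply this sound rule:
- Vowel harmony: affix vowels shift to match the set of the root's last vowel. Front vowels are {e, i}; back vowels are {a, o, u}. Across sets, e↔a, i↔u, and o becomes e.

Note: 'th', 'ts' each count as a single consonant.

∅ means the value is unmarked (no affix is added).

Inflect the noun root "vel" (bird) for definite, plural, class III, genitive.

Attach number plural -e → vele.
Attach noun class class III -du → veledu.
Attach definiteness definite -i → veledui.
Attach case genitive -o → veleduio.
Apply vowel harmony: veleduio → velediie.

velediie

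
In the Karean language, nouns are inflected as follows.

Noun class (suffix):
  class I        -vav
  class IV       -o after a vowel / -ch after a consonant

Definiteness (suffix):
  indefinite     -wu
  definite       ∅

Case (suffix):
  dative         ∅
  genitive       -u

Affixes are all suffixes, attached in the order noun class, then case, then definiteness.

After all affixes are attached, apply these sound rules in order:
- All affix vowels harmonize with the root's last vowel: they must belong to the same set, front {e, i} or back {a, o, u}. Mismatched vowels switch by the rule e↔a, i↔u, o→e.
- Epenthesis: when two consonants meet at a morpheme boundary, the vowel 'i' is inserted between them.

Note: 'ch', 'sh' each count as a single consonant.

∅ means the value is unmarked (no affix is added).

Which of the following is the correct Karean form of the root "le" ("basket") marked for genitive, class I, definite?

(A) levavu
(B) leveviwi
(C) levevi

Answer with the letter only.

Attach noun class class I -vav → levav.
Attach case genitive -u → levavu.
definiteness = definite: zero marking, form stays levavu.
Apply vowel harmony: levavu → levevi.
Epenthesis: no change.
So the correct form is levevi, option (C).
(A) levavu is wrong: it fails to apply the sound rule(s).
(B) leveviwi is wrong: it uses indefinite instead of definite for definiteness.

C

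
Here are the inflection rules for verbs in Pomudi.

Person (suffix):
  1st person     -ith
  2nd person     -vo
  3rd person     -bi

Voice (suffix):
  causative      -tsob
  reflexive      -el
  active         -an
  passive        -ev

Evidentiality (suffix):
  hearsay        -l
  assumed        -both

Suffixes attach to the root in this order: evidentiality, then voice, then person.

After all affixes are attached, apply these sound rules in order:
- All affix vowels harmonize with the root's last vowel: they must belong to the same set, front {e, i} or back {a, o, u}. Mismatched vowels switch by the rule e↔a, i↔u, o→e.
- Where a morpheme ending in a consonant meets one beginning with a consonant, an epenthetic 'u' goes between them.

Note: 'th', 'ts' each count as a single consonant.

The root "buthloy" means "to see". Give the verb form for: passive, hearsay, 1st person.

Attach evidentiality hearsay -l → buthloyl.
Attach voice passive -ev → buthloylev.
Attach person 1st person -ith → buthloylevith.
Apply vowel harmony: buthloylevith → buthloylavuth.
Apply epenthesis: buthloylavuth → buthloyulavuth.

buthloyulavuth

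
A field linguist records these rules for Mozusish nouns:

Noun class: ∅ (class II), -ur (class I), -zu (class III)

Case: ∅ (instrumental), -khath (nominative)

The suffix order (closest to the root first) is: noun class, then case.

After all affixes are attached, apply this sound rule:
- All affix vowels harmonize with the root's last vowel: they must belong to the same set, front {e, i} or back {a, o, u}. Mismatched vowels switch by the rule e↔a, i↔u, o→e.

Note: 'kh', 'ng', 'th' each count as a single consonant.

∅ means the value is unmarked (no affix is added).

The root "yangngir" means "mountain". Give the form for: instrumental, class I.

yangngirir

Attach noun class class I -ur → yangngirur.
case = instrumental: zero marking, form stays yangngirur.
Apply vowel harmony: yangngirur → yangngirir.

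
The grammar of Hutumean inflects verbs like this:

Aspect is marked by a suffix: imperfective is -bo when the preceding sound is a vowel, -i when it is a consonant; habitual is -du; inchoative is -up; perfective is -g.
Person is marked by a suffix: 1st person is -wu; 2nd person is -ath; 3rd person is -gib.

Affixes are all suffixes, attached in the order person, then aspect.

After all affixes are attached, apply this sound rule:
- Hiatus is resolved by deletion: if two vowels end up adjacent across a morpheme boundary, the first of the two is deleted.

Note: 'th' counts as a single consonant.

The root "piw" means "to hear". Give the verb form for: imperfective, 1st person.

Attach person 1st person -wu → piwwu.
Attach aspect imperfective -bo (after vowel 'u') → piwwubo.
Vowel deletion: no change.

piwwubo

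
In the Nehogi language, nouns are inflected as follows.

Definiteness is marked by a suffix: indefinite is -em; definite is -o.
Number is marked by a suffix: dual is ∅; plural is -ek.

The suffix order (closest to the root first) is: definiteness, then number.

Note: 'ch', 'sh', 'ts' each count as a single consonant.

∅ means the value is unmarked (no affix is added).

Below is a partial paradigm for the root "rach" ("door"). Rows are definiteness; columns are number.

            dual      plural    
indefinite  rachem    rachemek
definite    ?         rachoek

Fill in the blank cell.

racho

Attach definiteness definite -o → racho.
number = dual: zero marking, form stays racho.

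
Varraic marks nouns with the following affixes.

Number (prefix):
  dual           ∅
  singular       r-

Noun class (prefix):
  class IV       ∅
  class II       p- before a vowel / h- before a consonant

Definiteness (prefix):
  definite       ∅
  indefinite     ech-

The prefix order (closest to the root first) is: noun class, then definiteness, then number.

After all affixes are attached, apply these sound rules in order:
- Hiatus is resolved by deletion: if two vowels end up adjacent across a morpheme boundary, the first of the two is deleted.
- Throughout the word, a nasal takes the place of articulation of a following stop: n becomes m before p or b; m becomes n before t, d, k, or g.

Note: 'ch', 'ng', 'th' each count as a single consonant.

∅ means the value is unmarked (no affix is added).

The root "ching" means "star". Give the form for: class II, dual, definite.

Attach noun class class II h- (before consonant 'ch') → hching.
definiteness = definite: zero marking, form stays hching.
number = dual: zero marking, form stays hching.
Vowel deletion: no change.
Nasal assimilation: no change.

hching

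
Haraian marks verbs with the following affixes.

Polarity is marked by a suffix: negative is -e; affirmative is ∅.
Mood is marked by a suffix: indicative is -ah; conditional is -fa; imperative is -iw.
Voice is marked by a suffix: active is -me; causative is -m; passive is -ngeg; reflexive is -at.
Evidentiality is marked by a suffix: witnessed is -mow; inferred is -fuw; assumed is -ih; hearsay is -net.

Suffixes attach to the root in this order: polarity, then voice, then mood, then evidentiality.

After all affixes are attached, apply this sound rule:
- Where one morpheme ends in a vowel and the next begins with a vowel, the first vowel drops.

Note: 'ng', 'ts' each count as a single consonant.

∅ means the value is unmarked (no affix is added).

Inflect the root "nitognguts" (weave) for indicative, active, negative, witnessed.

Attach polarity negative -e → nitogngutse.
Attach voice active -me → nitogngutseme.
Attach mood indicative -ah → nitogngutsemeah.
Attach evidentiality witnessed -mow → nitogngutsemeahmow.
Apply vowel deletion: nitogngutsemeahmow → nitogngutsemahmow.

nitogngutsemahmow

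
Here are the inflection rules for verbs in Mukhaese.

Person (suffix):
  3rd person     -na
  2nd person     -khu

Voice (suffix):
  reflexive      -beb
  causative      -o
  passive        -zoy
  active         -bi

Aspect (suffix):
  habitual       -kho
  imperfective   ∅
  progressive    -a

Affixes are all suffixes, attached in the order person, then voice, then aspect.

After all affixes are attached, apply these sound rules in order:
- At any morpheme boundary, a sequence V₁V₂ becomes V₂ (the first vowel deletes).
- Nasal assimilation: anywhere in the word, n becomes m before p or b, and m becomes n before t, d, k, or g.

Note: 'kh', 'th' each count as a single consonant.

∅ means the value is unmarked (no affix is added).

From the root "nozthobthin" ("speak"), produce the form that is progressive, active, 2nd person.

Attach person 2nd person -khu → nozthobthinkhu.
Attach voice active -bi → nozthobthinkhubi.
Attach aspect progressive -a → nozthobthinkhubia.
Apply vowel deletion: nozthobthinkhubia → nozthobthinkhuba.
Nasal assimilation: no change.

nozthobthinkhuba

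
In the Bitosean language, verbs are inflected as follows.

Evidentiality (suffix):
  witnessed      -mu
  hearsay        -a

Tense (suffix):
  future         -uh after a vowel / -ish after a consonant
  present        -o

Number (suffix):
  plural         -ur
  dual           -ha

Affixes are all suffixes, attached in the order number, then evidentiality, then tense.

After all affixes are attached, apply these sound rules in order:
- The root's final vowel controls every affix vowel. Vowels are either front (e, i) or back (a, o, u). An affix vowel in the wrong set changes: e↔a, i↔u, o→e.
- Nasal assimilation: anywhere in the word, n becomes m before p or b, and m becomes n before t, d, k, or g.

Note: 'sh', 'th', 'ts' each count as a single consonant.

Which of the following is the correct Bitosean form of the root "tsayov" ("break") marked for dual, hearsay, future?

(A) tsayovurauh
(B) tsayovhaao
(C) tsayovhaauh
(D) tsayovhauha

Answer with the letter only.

Attach number dual -ha → tsayovha.
Attach evidentiality hearsay -a → tsayovhaa.
Attach tense future -uh (after vowel 'a') → tsayovhaauh.
Vowel harmony: no change.
Nasal assimilation: no change.
So the correct form is tsayovhaauh, option (C).
(D) tsayovhauha is wrong: it has the affixes in the wrong order.
(A) tsayovurauh is wrong: it uses plural instead of dual for number.
(B) tsayovhaao is wrong: it uses present instead of future for tense.

C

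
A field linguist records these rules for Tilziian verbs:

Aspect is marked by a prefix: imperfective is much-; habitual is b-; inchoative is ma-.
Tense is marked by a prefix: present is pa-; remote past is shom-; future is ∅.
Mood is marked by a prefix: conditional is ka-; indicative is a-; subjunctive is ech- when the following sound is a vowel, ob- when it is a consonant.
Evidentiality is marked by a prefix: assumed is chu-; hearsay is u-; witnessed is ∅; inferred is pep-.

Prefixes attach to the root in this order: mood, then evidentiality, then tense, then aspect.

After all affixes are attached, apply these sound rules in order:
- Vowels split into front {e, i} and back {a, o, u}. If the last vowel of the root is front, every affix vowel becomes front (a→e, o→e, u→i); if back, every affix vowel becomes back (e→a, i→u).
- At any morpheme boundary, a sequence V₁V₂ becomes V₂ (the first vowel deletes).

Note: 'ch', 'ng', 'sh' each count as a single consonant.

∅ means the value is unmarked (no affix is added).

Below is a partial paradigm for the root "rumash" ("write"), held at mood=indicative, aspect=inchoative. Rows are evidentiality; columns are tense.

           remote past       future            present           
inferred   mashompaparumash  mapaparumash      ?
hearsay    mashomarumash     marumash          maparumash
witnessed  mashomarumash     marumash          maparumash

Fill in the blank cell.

mapapaparumash

Attach mood indicative a- → arumash.
Attach evidentiality inferred pep- → peparumash.
Attach tense present pa- → papeparumash.
Attach aspect inchoative ma- → mapapeparumash.
Apply vowel harmony: mapapeparumash → mapapaparumash.
Vowel deletion: no change.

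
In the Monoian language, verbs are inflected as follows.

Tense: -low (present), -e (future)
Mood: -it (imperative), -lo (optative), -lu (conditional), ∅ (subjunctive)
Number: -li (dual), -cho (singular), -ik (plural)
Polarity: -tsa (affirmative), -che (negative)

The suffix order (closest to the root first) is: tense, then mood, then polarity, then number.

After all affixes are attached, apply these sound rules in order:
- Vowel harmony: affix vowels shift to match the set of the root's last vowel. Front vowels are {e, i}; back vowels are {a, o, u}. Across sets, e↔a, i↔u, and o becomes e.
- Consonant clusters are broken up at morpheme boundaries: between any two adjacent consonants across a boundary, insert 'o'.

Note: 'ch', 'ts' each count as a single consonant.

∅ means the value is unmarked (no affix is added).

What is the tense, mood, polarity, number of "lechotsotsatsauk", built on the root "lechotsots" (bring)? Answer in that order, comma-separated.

future, subjunctive, affirmative, plural

Segment: lechotsots-e-tsa-ik.
tense: -e → future.
mood: ∅ → subjunctive.
polarity: -tsa → affirmative.
number: -ik → plural.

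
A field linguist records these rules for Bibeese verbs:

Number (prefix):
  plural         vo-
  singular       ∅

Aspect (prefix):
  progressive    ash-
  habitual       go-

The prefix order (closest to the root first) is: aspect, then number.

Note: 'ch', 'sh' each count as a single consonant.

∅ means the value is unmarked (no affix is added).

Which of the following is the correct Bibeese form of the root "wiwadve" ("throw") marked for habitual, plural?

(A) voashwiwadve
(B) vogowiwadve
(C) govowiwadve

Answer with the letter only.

B

Attach aspect habitual go- → gowiwadve.
Attach number plural vo- → vogowiwadve.
So the correct form is vogowiwadve, option (B).
(C) govowiwadve is wrong: it has the affixes in the wrong order.
(A) voashwiwadve is wrong: it uses progressive instead of habitual for aspect.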